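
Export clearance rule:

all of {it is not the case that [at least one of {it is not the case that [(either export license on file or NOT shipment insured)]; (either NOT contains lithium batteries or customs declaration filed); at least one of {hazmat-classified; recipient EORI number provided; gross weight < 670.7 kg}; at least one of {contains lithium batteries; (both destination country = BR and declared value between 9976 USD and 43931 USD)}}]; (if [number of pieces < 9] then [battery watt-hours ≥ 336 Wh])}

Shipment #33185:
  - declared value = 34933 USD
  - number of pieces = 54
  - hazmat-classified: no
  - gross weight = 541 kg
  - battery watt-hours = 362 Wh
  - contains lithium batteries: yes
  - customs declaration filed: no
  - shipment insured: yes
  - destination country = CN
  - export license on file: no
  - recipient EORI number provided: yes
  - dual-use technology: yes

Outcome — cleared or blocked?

Atomic conditions:
  export license on file: no → false
  NOT shipment insured: yes → false
  NOT contains lithium batteries: yes → false
  customs declaration filed: no → false
  hazmat-classified: no → false
  recipient EORI number provided: yes → true
  gross weight < 670.7 kg: 541 < 670.7 is true
  contains lithium batteries: yes → true
  destination country = BR: CN == BR is false
  declared value between 9976 USD and 43931 USD: 34933 in [9976, 43931] is true
  number of pieces < 9: 54 < 9 is false
  battery watt-hours ≥ 336 Wh: 362 ≥ 336 is true
Combine:
[1.1.1.1] false OR false = false
[1.1.1] NOT false = true
[1.1.2] false OR false = false
[1.1.3] false OR true OR true = true
[1.1.4.2] false AND true = false
[1.1.4] true OR false = true
[1.1] true OR false OR true OR true = true
[1] NOT true = false
[2] false → true (antecedent false ⇒ implication holds) = true
[root] false AND true = false
Overall: false → blocked

Blocked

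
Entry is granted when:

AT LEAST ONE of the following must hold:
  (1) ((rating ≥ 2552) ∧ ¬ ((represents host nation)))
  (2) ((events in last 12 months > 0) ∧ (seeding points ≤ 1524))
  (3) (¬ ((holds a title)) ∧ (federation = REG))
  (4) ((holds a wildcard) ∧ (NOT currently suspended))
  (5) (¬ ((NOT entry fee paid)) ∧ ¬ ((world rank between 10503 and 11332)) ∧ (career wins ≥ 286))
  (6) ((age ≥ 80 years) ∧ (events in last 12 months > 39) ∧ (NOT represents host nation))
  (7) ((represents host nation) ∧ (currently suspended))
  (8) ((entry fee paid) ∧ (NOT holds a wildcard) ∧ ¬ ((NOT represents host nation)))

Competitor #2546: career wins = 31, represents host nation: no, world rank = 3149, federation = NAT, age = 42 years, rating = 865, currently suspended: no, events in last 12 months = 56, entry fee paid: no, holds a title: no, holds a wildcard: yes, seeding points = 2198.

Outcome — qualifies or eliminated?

Atomic conditions:
  rating ≥ 2552: 865 ≥ 2552 is false
  represents host nation: no → false
  events in last 12 months > 0: 56 > 0 is true
  seeding points ≤ 1524: 2198 ≤ 1524 is false
  holds a title: no → false
  federation = REG: NAT == REG is false
  holds a wildcard: yes → true
  NOT currently suspended: no → true
  NOT entry fee paid: no → true
  world rank between 10503 and 11332: 3149 in [10503, 11332] is false
  career wins ≥ 286: 31 ≥ 286 is false
  age ≥ 80 years: 42 ≥ 80 is false
  events in last 12 months > 39: 56 > 39 is true
  NOT represents host nation: no → true
  currently suspended: no → false
  entry fee paid: no → false
  NOT holds a wildcard: yes → false
Combine:
[1.2] NOT false = true
[1] false AND true = false
[2] true AND false = false
[3.1] NOT false = true
[3] true AND false = false
[4] true AND true = true
[5.1] NOT true = false
[5.2] NOT false = true
[5] false AND true AND false = false
[6] false AND true AND true = false
[7] false AND false = false
[8.3] NOT true = false
[8] false AND false AND false = false
[root] false OR false OR false OR true OR false OR false OR false OR false = true
Overall: true → qualifies

Qualifies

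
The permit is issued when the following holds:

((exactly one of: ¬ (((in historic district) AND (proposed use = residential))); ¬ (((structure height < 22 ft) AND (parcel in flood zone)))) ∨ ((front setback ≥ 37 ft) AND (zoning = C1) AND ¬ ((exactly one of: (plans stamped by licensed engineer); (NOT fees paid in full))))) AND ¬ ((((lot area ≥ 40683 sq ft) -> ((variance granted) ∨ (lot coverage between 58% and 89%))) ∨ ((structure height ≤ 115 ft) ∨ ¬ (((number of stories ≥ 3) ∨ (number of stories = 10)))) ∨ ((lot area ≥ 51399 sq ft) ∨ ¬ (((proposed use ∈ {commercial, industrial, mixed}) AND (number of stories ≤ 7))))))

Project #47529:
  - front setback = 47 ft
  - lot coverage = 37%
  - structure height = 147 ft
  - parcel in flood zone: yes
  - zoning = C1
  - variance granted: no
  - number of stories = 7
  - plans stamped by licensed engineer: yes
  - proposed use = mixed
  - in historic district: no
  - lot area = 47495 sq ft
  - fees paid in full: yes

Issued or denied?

Atomic conditions:
  in historic district: no → false
  proposed use = residential: mixed == residential is false
  structure height < 22 ft: 147 < 22 is false
  parcel in flood zone: yes → true
  front setback ≥ 37 ft: 47 ≥ 37 is true
  zoning = C1: C1 == C1 is true
  plans stamped by licensed engineer: yes → true
  NOT fees paid in full: yes → false
  lot area ≥ 40683 sq ft: 47495 ≥ 40683 is true
  variance granted: no → false
  lot coverage between 58% and 89%: 37 in [58, 89] is false
  structure height ≤ 115 ft: 147 ≤ 115 is false
  number of stories ≥ 3: 7 ≥ 3 is true
  number of stories = 10: 7 == 10 is false
  lot area ≥ 51399 sq ft: 47495 ≥ 51399 is false
  proposed use ∈ {commercial, industrial, mixed}: mixed is in the set → true
  number of stories ≤ 7: 7 ≤ 7 is true
Combine:
[1.1.1.1] false AND false = false
[1.1.1] NOT false = true
[1.1.2.1] false AND true = false
[1.1.2] NOT false = true
[1.1] exactly-one(true, true) = false
[1.2.3.1] exactly-one(true, false) = true
[1.2.3] NOT true = false
[1.2] true AND true AND false = false
[1] false OR false = false
[2.1.1.2] false OR false = false
[2.1.1] true → false = false
[2.1.2.2.1] true OR false = true
[2.1.2.2] NOT true = false
[2.1.2] false OR false = false
[2.1.3.2.1] true AND true = true
[2.1.3.2] NOT true = false
[2.1.3] false OR false = false
[2.1] false OR false OR false = false
[2] NOT false = true
[root] false AND true = false
Overall: false → denied

Denied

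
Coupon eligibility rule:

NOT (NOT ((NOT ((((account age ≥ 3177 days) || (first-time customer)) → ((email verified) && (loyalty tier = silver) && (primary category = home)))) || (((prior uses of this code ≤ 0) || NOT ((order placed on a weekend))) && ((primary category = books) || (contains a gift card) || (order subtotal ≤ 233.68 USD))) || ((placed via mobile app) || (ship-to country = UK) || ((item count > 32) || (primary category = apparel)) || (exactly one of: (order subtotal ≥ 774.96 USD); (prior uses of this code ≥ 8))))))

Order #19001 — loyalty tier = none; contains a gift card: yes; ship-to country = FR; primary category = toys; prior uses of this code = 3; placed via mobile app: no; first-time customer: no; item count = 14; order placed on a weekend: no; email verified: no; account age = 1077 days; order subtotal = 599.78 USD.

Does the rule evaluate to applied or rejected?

Atomic conditions:
  account age ≥ 3177 days: 1077 ≥ 3177 is false
  first-time customer: no → false
  email verified: no → false
  loyalty tier = silver: none == silver is false
  primary category = home: toys == home is false
  prior uses of this code ≤ 0: 3 ≤ 0 is false
  order placed on a weekend: no → false
  primary category = books: toys == books is false
  contains a gift card: yes → true
  order subtotal ≤ 233.68 USD: 599.78 ≤ 233.68 is false
  placed via mobile app: no → false
  ship-to country = UK: FR == UK is false
  item count > 32: 14 > 32 is false
  primary category = apparel: toys == apparel is false
  order subtotal ≥ 774.96 USD: 599.78 ≥ 774.96 is false
  prior uses of this code ≥ 8: 3 ≥ 8 is false
Combine:
[1.1.1.1.1] false OR false = false
[1.1.1.1.2] false AND false AND false = false
[1.1.1.1] false → false (antecedent false ⇒ implication holds) = true
[1.1.1] NOT true = false
[1.1.2.1.2] NOT false = true
[1.1.2.1] false OR true = true
[1.1.2.2] false OR true OR false = true
[1.1.2] true AND true = true
[1.1.3.3] false OR false = false
[1.1.3.4] exactly-one(false, false) = false
[1.1.3] false OR false OR false OR false = false
[1.1] false OR true OR false = true
[1] NOT true = false
[root] NOT false = true
Overall: true → applied

Applied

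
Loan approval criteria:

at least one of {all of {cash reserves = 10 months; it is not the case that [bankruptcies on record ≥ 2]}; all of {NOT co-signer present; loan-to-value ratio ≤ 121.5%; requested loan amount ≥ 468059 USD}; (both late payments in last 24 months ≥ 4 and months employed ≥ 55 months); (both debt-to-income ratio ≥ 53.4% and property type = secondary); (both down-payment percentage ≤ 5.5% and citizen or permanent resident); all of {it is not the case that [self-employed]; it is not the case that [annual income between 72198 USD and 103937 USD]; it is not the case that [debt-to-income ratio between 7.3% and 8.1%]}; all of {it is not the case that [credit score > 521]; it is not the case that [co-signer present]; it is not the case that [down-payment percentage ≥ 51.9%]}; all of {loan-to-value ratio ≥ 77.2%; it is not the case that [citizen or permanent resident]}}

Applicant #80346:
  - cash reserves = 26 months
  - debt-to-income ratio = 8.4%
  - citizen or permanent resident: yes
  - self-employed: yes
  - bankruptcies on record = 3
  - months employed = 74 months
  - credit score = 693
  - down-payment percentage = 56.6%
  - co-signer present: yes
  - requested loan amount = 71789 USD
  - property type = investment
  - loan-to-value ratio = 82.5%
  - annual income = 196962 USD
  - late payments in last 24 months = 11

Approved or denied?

Approved

Atomic conditions:
  cash reserves = 10 months: 26 == 10 is false
  bankruptcies on record ≥ 2: 3 ≥ 2 is true
  NOT co-signer present: yes → false
  loan-to-value ratio ≤ 121.5%: 82.5 ≤ 121.5 is true
  requested loan amount ≥ 468059 USD: 71789 ≥ 468059 is false
  late payments in last 24 months ≥ 4: 11 ≥ 4 is true
  months employed ≥ 55 months: 74 ≥ 55 is true
  debt-to-income ratio ≥ 53.4%: 8.4 ≥ 53.4 is false
  property type = secondary: investment == secondary is false
  down-payment percentage ≤ 5.5%: 56.6 ≤ 5.5 is false
  citizen or permanent resident: yes → true
  self-employed: yes → true
  annual income between 72198 USD and 103937 USD: 196962 in [72198, 103937] is false
  debt-to-income ratio between 7.3% and 8.1%: 8.4 in [7.3, 8.1] is false
  credit score > 521: 693 > 521 is true
  co-signer present: yes → true
  down-payment percentage ≥ 51.9%: 56.6 ≥ 51.9 is true
  loan-to-value ratio ≥ 77.2%: 82.5 ≥ 77.2 is true
Combine:
[1.2] NOT true = false
[1] false AND false = false
[2] false AND true AND false = false
[3] true AND true = true
[4] false AND false = false
[5] false AND true = false
[6.1] NOT true = false
[6.2] NOT false = true
[6.3] NOT false = true
[6] false AND true AND true = false
[7.1] NOT true = false
[7.2] NOT true = false
[7.3] NOT true = false
[7] false AND false AND false = false
[8.2] NOT true = false
[8] true AND false = false
[root] false OR false OR true OR false OR false OR false OR false OR false = true
Overall: true → approved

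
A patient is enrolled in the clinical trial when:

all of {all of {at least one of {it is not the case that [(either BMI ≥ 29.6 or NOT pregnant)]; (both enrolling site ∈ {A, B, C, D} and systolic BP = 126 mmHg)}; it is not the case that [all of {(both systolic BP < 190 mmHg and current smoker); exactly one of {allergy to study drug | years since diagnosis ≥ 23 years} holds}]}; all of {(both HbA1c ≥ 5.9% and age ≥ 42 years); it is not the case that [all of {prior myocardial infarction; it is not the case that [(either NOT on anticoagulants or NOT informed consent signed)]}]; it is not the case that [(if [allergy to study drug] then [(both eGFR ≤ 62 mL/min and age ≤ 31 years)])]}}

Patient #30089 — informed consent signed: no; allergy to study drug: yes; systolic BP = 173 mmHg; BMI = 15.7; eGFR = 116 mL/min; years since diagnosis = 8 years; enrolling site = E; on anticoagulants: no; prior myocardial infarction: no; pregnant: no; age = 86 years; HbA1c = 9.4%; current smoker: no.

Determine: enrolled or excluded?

Excluded

Atomic conditions:
  BMI ≥ 29.6: 15.7 ≥ 29.6 is false
  NOT pregnant: no → true
  enrolling site ∈ {A, B, C, D}: E is not in the set → false
  systolic BP = 126 mmHg: 173 == 126 is false
  systolic BP < 190 mmHg: 173 < 190 is true
  current smoker: no → false
  allergy to study drug: yes → true
  years since diagnosis ≥ 23 years: 8 ≥ 23 is false
  HbA1c ≥ 5.9%: 9.4 ≥ 5.9 is true
  age ≥ 42 years: 86 ≥ 42 is true
  prior myocardial infarction: no → false
  NOT on anticoagulants: no → true
  NOT informed consent signed: no → true
  eGFR ≤ 62 mL/min: 116 ≤ 62 is false
  age ≤ 31 years: 86 ≤ 31 is false
Combine:
[1.1.1.1] false OR true = true
[1.1.1] NOT true = false
[1.1.2] false AND false = false
[1.1] false OR false = false
[1.2.1.1] true AND false = false
[1.2.1.2] exactly-one(true, false) = true
[1.2.1] false AND true = false
[1.2] NOT false = true
[1] false AND true = false
[2.1] true AND true = true
[2.2.1.2.1] true OR true = true
[2.2.1.2] NOT true = false
[2.2.1] false AND false = false
[2.2] NOT false = true
[2.3.1.2] false AND false = false
[2.3.1] true → false = false
[2.3] NOT false = true
[2] true AND true AND true = true
[root] false AND true = false
Overall: false → excluded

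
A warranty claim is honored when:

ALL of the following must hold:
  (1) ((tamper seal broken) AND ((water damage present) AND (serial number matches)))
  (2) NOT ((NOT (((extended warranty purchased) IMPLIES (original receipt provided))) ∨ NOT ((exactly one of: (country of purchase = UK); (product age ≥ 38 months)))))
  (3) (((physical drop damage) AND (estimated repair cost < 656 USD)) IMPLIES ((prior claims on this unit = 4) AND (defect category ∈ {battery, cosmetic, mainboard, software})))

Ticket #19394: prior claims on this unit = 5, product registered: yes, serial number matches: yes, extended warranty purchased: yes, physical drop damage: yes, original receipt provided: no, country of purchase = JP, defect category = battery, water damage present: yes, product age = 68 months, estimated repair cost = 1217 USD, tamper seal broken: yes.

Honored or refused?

Refused

Atomic conditions:
  tamper seal broken: yes → true
  water damage present: yes → true
  serial number matches: yes → true
  extended warranty purchased: yes → true
  original receipt provided: no → false
  country of purchase = UK: JP == UK is false
  product age ≥ 38 months: 68 ≥ 38 is true
  physical drop damage: yes → true
  estimated repair cost < 656 USD: 1217 < 656 is false
  prior claims on this unit = 4: 5 == 4 is false
  defect category ∈ {battery, cosmetic, mainboard, software}: battery is in the set → true
Combine:
[1.2] true AND true = true
[1] true AND true = true
[2.1.1.1] true → false = false
[2.1.1] NOT false = true
[2.1.2.1] exactly-one(false, true) = true
[2.1.2] NOT true = false
[2.1] true OR false = true
[2] NOT true = false
[3.1] true AND false = false
[3.2] false AND true = false
[3] false → false (antecedent false ⇒ implication holds) = true
[root] true AND false AND true = false
Overall: false → refused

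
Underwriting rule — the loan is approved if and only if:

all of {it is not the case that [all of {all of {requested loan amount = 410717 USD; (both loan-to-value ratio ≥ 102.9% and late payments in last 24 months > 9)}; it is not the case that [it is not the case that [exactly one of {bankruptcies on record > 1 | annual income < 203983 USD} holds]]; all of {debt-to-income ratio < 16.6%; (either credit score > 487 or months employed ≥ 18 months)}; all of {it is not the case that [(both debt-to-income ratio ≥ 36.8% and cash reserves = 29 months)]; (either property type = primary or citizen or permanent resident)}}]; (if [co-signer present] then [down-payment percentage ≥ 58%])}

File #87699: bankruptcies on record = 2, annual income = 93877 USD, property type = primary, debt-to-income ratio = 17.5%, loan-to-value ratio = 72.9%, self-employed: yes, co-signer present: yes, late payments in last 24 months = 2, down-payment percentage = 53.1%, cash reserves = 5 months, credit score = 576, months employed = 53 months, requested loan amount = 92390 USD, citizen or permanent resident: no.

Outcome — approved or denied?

Denied

Atomic conditions:
  requested loan amount = 410717 USD: 92390 == 410717 is false
  loan-to-value ratio ≥ 102.9%: 72.9 ≥ 102.9 is false
  late payments in last 24 months > 9: 2 > 9 is false
  bankruptcies on record > 1: 2 > 1 is true
  annual income < 203983 USD: 93877 < 203983 is true
  debt-to-income ratio < 16.6%: 17.5 < 16.6 is false
  credit score > 487: 576 > 487 is true
  months employed ≥ 18 months: 53 ≥ 18 is true
  debt-to-income ratio ≥ 36.8%: 17.5 ≥ 36.8 is false
  cash reserves = 29 months: 5 == 29 is false
  property type = primary: primary == primary is true
  citizen or permanent resident: no → false
  co-signer present: yes → true
  down-payment percentage ≥ 58%: 53.1 ≥ 58 is false
Combine:
[1.1.1.2] false AND false = false
[1.1.1] false AND false = false
[1.1.2.1.1] exactly-one(true, true) = false
[1.1.2.1] NOT false = true
[1.1.2] NOT true = false
[1.1.3.2] true OR true = true
[1.1.3] false AND true = false
[1.1.4.1.1] false AND false = false
[1.1.4.1] NOT false = true
[1.1.4.2] true OR false = true
[1.1.4] true AND true = true
[1.1] false AND false AND false AND true = false
[1] NOT false = true
[2] true → false = false
[root] true AND false = false
Overall: false → denied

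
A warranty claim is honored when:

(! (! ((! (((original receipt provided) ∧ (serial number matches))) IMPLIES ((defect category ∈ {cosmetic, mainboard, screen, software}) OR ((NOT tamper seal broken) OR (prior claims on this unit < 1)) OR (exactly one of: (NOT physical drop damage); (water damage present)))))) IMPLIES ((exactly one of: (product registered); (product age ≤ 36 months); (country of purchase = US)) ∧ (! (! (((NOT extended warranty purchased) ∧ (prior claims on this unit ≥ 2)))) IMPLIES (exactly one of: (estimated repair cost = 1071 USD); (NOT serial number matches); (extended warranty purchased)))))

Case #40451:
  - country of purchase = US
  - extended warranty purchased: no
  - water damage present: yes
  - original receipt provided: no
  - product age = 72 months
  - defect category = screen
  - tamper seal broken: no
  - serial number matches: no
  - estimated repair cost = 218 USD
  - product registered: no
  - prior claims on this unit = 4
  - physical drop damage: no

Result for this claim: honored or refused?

Honored

Atomic conditions:
  original receipt provided: no → false
  serial number matches: no → false
  defect category ∈ {cosmetic, mainboard, screen, software}: screen is in the set → true
  NOT tamper seal broken: no → true
  prior claims on this unit < 1: 4 < 1 is false
  NOT physical drop damage: no → true
  water damage present: yes → true
  product registered: no → false
  product age ≤ 36 months: 72 ≤ 36 is false
  country of purchase = US: US == US is true
  NOT extended warranty purchased: no → true
  prior claims on this unit ≥ 2: 4 ≥ 2 is true
  estimated repair cost = 1071 USD: 218 == 1071 is false
  NOT serial number matches: no → true
  extended warranty purchased: no → false
Combine:
[1.1.1.1.1] false AND false = false
[1.1.1.1] NOT false = true
[1.1.1.2.2] true OR false = true
[1.1.1.2.3] exactly-one(true, true) = false
[1.1.1.2] true OR true OR false = true
[1.1.1] true → true = true
[1.1] NOT true = false
[1] NOT false = true
[2.1] exactly-one(false, false, true) = true
[2.2.1.1.1] true AND true = true
[2.2.1.1] NOT true = false
[2.2.1] NOT false = true
[2.2.2] exactly-one(false, true, false) = true
[2.2] true → true = true
[2] true AND true = true
[root] true → true = true
Overall: true → honored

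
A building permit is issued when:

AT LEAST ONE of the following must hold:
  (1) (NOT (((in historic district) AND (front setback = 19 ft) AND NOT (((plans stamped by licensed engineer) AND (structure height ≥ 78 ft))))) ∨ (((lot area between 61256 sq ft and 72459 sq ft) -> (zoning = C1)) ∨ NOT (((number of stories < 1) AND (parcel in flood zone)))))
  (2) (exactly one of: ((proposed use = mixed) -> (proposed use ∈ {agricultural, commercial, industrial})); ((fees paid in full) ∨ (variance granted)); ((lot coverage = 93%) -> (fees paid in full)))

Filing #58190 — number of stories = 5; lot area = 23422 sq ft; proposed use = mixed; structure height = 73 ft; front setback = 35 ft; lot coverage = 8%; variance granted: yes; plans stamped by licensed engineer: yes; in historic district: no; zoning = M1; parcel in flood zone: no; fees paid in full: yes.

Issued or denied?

Atomic conditions:
  in historic district: no → false
  front setback = 19 ft: 35 == 19 is false
  plans stamped by licensed engineer: yes → true
  structure height ≥ 78 ft: 73 ≥ 78 is false
  lot area between 61256 sq ft and 72459 sq ft: 23422 in [61256, 72459] is false
  zoning = C1: M1 == C1 is false
  number of stories < 1: 5 < 1 is false
  parcel in flood zone: no → false
  proposed use = mixed: mixed == mixed is true
  proposed use ∈ {agricultural, commercial, industrial}: mixed is not in the set → false
  fees paid in full: yes → true
  variance granted: yes → true
  lot coverage = 93%: 8 == 93 is false
Combine:
[1.1.1.3.1] true AND false = false
[1.1.1.3] NOT false = true
[1.1.1] false AND false AND true = false
[1.1] NOT false = true
[1.2.1] false → false (antecedent false ⇒ implication holds) = true
[1.2.2.1] false AND false = false
[1.2.2] NOT false = true
[1.2] true OR true = true
[1] true OR true = true
[2.1] true → false = false
[2.2] true OR true = true
[2.3] false → true (antecedent false ⇒ implication holds) = true
[2] exactly-one(false, true, true) = false
[root] true OR false = true
Overall: true → issued

Issued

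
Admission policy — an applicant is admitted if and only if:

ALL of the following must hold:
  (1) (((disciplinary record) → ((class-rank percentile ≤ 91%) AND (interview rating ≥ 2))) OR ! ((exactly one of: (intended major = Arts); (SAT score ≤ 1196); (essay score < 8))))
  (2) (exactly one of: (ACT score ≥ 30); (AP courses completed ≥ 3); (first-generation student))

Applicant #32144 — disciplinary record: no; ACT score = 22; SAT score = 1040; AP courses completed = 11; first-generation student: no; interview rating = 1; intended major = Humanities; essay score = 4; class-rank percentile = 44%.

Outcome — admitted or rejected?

Admitted

Atomic conditions:
  disciplinary record: no → false
  class-rank percentile ≤ 91%: 44 ≤ 91 is true
  interview rating ≥ 2: 1 ≥ 2 is false
  intended major = Arts: Humanities == Arts is false
  SAT score ≤ 1196: 1040 ≤ 1196 is true
  essay score < 8: 4 < 8 is true
  ACT score ≥ 30: 22 ≥ 30 is false
  AP courses completed ≥ 3: 11 ≥ 3 is true
  first-generation student: no → false
Combine:
[1.1.2] true AND false = false
[1.1] false → false (antecedent false ⇒ implication holds) = true
[1.2.1] exactly-one(false, true, true) = false
[1.2] NOT false = true
[1] true OR true = true
[2] exactly-one(false, true, false) = true
[root] true AND true = true
Overall: true → admitted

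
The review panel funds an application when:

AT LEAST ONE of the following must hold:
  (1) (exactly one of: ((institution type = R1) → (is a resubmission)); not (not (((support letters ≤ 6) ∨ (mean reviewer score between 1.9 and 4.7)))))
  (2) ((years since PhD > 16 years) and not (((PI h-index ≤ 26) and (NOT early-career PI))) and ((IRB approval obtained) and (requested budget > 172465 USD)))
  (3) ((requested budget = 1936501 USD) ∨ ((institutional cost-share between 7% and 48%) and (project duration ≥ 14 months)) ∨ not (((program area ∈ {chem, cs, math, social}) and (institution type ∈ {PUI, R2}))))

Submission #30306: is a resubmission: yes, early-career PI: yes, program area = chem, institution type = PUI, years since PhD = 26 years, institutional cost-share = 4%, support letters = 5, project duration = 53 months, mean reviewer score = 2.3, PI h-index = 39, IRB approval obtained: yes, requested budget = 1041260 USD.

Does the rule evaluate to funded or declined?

Funded

Atomic conditions:
  institution type = R1: PUI == R1 is false
  is a resubmission: yes → true
  support letters ≤ 6: 5 ≤ 6 is true
  mean reviewer score between 1.9 and 4.7: 2.3 in [1.9, 4.7] is true
  years since PhD > 16 years: 26 > 16 is true
  PI h-index ≤ 26: 39 ≤ 26 is false
  NOT early-career PI: yes → false
  IRB approval obtained: yes → true
  requested budget > 172465 USD: 1041260 > 172465 is true
  requested budget = 1936501 USD: 1041260 == 1936501 is false
  institutional cost-share between 7% and 48%: 4 in [7, 48] is false
  project duration ≥ 14 months: 53 ≥ 14 is true
  program area ∈ {chem, cs, math, social}: chem is in the set → true
  institution type ∈ {PUI, R2}: PUI is in the set → true
Combine:
[1.1] false → true (antecedent false ⇒ implication holds) = true
[1.2.1.1] true OR true = true
[1.2.1] NOT true = false
[1.2] NOT false = true
[1] exactly-one(true, true) = false
[2.2.1] false AND false = false
[2.2] NOT false = true
[2.3] true AND true = true
[2] true AND true AND true = true
[3.2] false AND true = false
[3.3.1] true AND true = true
[3.3] NOT true = false
[3] false OR false OR false = false
[root] false OR true OR false = true
Overall: true → funded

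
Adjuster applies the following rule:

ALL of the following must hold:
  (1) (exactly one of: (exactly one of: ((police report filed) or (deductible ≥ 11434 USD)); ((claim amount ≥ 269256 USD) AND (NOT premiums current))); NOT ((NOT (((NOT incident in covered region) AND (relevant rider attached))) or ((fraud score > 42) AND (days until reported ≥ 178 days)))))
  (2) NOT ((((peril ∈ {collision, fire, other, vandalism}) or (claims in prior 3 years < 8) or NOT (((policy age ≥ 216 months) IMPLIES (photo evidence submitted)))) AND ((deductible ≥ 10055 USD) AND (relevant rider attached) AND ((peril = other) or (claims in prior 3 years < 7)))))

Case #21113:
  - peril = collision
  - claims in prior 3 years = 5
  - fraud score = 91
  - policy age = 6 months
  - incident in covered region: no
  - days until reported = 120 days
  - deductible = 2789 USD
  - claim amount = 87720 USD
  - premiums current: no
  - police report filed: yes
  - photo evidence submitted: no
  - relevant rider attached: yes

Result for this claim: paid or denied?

Denied

Atomic conditions:
  police report filed: yes → true
  deductible ≥ 11434 USD: 2789 ≥ 11434 is false
  claim amount ≥ 269256 USD: 87720 ≥ 269256 is false
  NOT premiums current: no → true
  NOT incident in covered region: no → true
  relevant rider attached: yes → true
  fraud score > 42: 91 > 42 is true
  days until reported ≥ 178 days: 120 ≥ 178 is false
  peril ∈ {collision, fire, other, vandalism}: collision is in the set → true
  claims in prior 3 years < 8: 5 < 8 is true
  policy age ≥ 216 months: 6 ≥ 216 is false
  photo evidence submitted: no → false
  deductible ≥ 10055 USD: 2789 ≥ 10055 is false
  peril = other: collision == other is false
  claims in prior 3 years < 7: 5 < 7 is true
Combine:
[1.1.1] true OR false = true
[1.1.2] false AND true = false
[1.1] exactly-one(true, false) = true
[1.2.1.1.1] true AND true = true
[1.2.1.1] NOT true = false
[1.2.1.2] true AND false = false
[1.2.1] false OR false = false
[1.2] NOT false = true
[1] exactly-one(true, true) = false
[2.1.1.3.1] false → false (antecedent false ⇒ implication holds) = true
[2.1.1.3] NOT true = false
[2.1.1] true OR true OR false = true
[2.1.2.3] false OR true = true
[2.1.2] false AND true AND true = false
[2.1] true AND false = false
[2] NOT false = true
[root] false AND true = false
Overall: false → denied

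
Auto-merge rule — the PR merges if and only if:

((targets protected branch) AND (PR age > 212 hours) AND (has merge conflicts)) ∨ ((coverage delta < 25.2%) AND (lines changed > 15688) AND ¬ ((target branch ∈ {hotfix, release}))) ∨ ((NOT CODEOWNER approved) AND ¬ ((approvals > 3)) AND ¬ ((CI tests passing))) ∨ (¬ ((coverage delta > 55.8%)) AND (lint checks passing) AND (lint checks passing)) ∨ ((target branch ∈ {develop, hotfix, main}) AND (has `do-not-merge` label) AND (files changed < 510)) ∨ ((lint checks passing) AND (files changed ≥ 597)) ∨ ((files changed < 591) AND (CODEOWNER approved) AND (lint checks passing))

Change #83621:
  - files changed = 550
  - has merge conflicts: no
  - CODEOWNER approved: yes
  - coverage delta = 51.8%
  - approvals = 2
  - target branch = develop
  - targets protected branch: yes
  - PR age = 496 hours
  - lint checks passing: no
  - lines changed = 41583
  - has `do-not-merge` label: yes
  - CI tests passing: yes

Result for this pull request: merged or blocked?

Blocked

Atomic conditions:
  targets protected branch: yes → true
  PR age > 212 hours: 496 > 212 is true
  has merge conflicts: no → false
  coverage delta < 25.2%: 51.8 < 25.2 is false
  lines changed > 15688: 41583 > 15688 is true
  target branch ∈ {hotfix, release}: develop is not in the set → false
  NOT CODEOWNER approved: yes → false
  approvals > 3: 2 > 3 is false
  CI tests passing: yes → true
  coverage delta > 55.8%: 51.8 > 55.8 is false
  lint checks passing: no → false
  target branch ∈ {develop, hotfix, main}: develop is in the set → true
  has `do-not-merge` label: yes → true
  files changed < 510: 550 < 510 is false
  files changed ≥ 597: 550 ≥ 597 is false
  files changed < 591: 550 < 591 is true
  CODEOWNER approved: yes → true
Combine:
[1] true AND true AND false = false
[2.3] NOT false = true
[2] false AND true AND true = false
[3.2] NOT false = true
[3.3] NOT true = false
[3] false AND true AND false = false
[4.1] NOT false = true
[4] true AND false AND false = false
[5] true AND true AND false = false
[6] false AND false = false
[7] true AND true AND false = false
[root] false OR false OR false OR false OR false OR false OR false = false
Overall: false → blocked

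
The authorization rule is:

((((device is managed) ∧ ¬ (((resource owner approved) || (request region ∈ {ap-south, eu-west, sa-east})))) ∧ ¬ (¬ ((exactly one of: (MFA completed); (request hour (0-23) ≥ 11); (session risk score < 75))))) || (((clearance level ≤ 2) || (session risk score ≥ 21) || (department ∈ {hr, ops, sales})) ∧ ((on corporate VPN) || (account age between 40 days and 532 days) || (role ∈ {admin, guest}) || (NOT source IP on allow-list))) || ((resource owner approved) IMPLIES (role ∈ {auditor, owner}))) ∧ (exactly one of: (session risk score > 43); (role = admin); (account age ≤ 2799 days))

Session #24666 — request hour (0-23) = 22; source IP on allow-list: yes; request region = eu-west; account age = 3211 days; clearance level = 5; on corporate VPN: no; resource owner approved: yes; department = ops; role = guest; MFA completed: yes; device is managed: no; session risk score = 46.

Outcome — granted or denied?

Granted

Atomic conditions:
  device is managed: no → false
  resource owner approved: yes → true
  request region ∈ {ap-south, eu-west, sa-east}: eu-west is in the set → true
  MFA completed: yes → true
  request hour (0-23) ≥ 11: 22 ≥ 11 is true
  session risk score < 75: 46 < 75 is true
  clearance level ≤ 2: 5 ≤ 2 is false
  session risk score ≥ 21: 46 ≥ 21 is true
  department ∈ {hr, ops, sales}: ops is in the set → true
  on corporate VPN: no → false
  account age between 40 days and 532 days: 3211 in [40, 532] is false
  role ∈ {admin, guest}: guest is in the set → true
  NOT source IP on allow-list: yes → false
  role ∈ {auditor, owner}: guest is not in the set → false
  session risk score > 43: 46 > 43 is true
  role = admin: guest == admin is false
  account age ≤ 2799 days: 3211 ≤ 2799 is false
Combine:
[1.1.1.2.1] true OR true = true
[1.1.1.2] NOT true = false
[1.1.1] false AND false = false
[1.1.2.1.1] exactly-one(true, true, true) = false
[1.1.2.1] NOT false = true
[1.1.2] NOT true = false
[1.1] false AND false = false
[1.2.1] false OR true OR true = true
[1.2.2] false OR false OR true OR false = true
[1.2] true AND true = true
[1.3] true → false = false
[1] false OR true OR false = true
[2] exactly-one(true, false, false) = true
[root] true AND true = true
Overall: true → granted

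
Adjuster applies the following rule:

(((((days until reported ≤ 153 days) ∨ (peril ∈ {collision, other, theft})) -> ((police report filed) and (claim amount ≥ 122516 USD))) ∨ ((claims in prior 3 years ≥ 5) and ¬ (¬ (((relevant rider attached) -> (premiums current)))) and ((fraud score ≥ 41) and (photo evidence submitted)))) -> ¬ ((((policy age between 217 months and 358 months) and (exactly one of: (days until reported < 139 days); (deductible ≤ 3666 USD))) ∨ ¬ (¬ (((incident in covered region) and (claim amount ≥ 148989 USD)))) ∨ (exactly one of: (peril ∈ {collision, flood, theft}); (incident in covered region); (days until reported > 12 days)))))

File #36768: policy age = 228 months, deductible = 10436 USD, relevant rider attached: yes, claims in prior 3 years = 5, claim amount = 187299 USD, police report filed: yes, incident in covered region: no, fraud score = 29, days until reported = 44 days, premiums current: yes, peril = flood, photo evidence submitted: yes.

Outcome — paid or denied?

Denied

Atomic conditions:
  days until reported ≤ 153 days: 44 ≤ 153 is true
  peril ∈ {collision, other, theft}: flood is not in the set → false
  police report filed: yes → true
  claim amount ≥ 122516 USD: 187299 ≥ 122516 is true
  claims in prior 3 years ≥ 5: 5 ≥ 5 is true
  relevant rider attached: yes → true
  premiums current: yes → true
  fraud score ≥ 41: 29 ≥ 41 is false
  photo evidence submitted: yes → true
  policy age between 217 months and 358 months: 228 in [217, 358] is true
  days until reported < 139 days: 44 < 139 is true
  deductible ≤ 3666 USD: 10436 ≤ 3666 is false
  incident in covered region: no → false
  claim amount ≥ 148989 USD: 187299 ≥ 148989 is true
  peril ∈ {collision, flood, theft}: flood is in the set → true
  days until reported > 12 days: 44 > 12 is true
Combine:
[1.1.1] true OR false = true
[1.1.2] true AND true = true
[1.1] true → true = true
[1.2.2.1.1] true → true = true
[1.2.2.1] NOT true = false
[1.2.2] NOT false = true
[1.2.3] false AND true = false
[1.2] true AND true AND false = false
[1] true OR false = true
[2.1.1.2] exactly-one(true, false) = true
[2.1.1] true AND true = true
[2.1.2.1.1] false AND true = false
[2.1.2.1] NOT false = true
[2.1.2] NOT true = false
[2.1.3] exactly-one(true, false, true) = false
[2.1] true OR false OR false = true
[2] NOT true = false
[root] true → false = false
Overall: false → denied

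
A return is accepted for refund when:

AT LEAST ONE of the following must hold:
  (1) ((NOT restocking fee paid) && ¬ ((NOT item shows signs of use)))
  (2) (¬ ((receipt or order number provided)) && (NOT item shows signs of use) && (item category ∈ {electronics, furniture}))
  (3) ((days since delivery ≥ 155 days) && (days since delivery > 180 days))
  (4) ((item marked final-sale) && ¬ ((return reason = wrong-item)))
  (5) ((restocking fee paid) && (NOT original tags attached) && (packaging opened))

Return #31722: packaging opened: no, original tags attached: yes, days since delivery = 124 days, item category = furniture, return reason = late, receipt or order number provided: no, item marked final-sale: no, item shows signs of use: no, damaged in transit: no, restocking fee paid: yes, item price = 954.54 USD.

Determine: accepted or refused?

Atomic conditions:
  NOT restocking fee paid: yes → false
  NOT item shows signs of use: no → true
  receipt or order number provided: no → false
  item category ∈ {electronics, furniture}: furniture is in the set → true
  days since delivery ≥ 155 days: 124 ≥ 155 is false
  days since delivery > 180 days: 124 > 180 is false
  item marked final-sale: no → false
  return reason = wrong-item: late == wrong-item is false
  restocking fee paid: yes → true
  NOT original tags attached: yes → false
  packaging opened: no → false
Combine:
[1.2] NOT true = false
[1] false AND false = false
[2.1] NOT false = true
[2] true AND true AND true = true
[3] false AND false = false
[4.2] NOT false = true
[4] false AND true = false
[5] true AND false AND false = false
[root] false OR true OR false OR false OR false = true
Overall: true → accepted

Accepted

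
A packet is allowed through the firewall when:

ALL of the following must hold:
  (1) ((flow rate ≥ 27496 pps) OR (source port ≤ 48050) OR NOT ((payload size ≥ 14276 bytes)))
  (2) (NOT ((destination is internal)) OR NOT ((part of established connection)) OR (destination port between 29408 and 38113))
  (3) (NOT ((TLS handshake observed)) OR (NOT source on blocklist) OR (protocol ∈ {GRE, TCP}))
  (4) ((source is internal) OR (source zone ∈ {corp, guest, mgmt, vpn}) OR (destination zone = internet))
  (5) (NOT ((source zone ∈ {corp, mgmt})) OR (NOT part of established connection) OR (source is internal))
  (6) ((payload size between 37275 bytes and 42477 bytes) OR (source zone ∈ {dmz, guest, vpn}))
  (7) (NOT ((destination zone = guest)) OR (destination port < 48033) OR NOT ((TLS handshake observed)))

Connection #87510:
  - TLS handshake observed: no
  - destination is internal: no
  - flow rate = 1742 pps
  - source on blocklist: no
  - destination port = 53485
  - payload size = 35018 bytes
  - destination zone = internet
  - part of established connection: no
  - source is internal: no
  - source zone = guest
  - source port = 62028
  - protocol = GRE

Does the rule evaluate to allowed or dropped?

Atomic conditions:
  flow rate ≥ 27496 pps: 1742 ≥ 27496 is false
  source port ≤ 48050: 62028 ≤ 48050 is false
  payload size ≥ 14276 bytes: 35018 ≥ 14276 is true
  destination is internal: no → false
  part of established connection: no → false
  destination port between 29408 and 38113: 53485 in [29408, 38113] is false
  TLS handshake observed: no → false
  NOT source on blocklist: no → true
  protocol ∈ {GRE, TCP}: GRE is in the set → true
  source is internal: no → false
  source zone ∈ {corp, guest, mgmt, vpn}: guest is in the set → true
  destination zone = internet: internet == internet is true
  source zone ∈ {corp, mgmt}: guest is not in the set → false
  NOT part of established connection: no → true
  payload size between 37275 bytes and 42477 bytes: 35018 in [37275, 42477] is false
  source zone ∈ {dmz, guest, vpn}: guest is in the set → true
  destination zone = guest: internet == guest is false
  destination port < 48033: 53485 < 48033 is false
Combine:
[1.3] NOT true = false
[1] false OR false OR false = false
[2.1] NOT false = true
[2.2] NOT false = true
[2] true OR true OR false = true
[3.1] NOT false = true
[3] true OR true OR true = true
[4] false OR true OR true = true
[5.1] NOT false = true
[5] true OR true OR false = true
[6] false OR true = true
[7.1] NOT false = true
[7.3] NOT false = true
[7] true OR false OR true = true
[root] false AND true AND true AND true AND true AND true AND true = false
Overall: false → dropped

Dropped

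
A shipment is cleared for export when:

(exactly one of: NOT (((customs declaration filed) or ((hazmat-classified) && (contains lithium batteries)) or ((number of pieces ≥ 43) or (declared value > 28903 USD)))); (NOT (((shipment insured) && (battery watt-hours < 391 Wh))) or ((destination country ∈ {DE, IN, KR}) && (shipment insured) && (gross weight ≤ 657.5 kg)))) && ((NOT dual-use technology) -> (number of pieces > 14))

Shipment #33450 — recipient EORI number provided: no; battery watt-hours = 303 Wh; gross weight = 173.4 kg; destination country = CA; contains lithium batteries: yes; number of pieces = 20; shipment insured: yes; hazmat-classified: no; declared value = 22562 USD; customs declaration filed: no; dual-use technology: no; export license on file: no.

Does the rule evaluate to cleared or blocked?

Cleared

Atomic conditions:
  customs declaration filed: no → false
  hazmat-classified: no → false
  contains lithium batteries: yes → true
  number of pieces ≥ 43: 20 ≥ 43 is false
  declared value > 28903 USD: 22562 > 28903 is false
  shipment insured: yes → true
  battery watt-hours < 391 Wh: 303 < 391 is true
  destination country ∈ {DE, IN, KR}: CA is not in the set → false
  gross weight ≤ 657.5 kg: 173.4 ≤ 657.5 is true
  NOT dual-use technology: no → true
  number of pieces > 14: 20 > 14 is true
Combine:
[1.1.1.2] false AND true = false
[1.1.1.3] false OR false = false
[1.1.1] false OR false OR false = false
[1.1] NOT false = true
[1.2.1.1] true AND true = true
[1.2.1] NOT true = false
[1.2.2] false AND true AND true = false
[1.2] false OR false = false
[1] exactly-one(true, false) = true
[2] true → true = true
[root] true AND true = true
Overall: true → cleared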